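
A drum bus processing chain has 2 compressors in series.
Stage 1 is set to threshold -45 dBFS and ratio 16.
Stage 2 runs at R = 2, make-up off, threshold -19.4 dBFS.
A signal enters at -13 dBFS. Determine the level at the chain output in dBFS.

-43 dBFS

Stage 1: 32 dB above -45 dBFS, reduced 16:1 to 2 dB above → -43 dBFS.
Stage 2: below threshold (-43 ≤ -19.4); passes unchanged; output -43 dBFS.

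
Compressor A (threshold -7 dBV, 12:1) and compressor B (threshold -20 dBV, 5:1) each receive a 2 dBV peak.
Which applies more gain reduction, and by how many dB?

B, by 9.35 dB

A: overshoot 9 dB → output overshoot 0.75 dB → GR 8.25 dB.
B: overshoot 22 dB → output overshoot 4.4 dB → GR 17.6 dB.
B applies 9.35 dB more gain reduction.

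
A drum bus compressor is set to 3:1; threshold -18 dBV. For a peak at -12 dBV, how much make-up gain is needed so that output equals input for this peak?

4 dB

The peak compresses to -18 + 6/3 = -16 dBV.
To reach -12 dBV requires -12 − (-16) = 4 dB of make-up.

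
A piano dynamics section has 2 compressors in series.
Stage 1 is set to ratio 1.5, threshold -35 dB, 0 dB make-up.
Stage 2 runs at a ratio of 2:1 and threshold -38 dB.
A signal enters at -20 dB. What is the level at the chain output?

-31.5 dB

Stage 1: -20 dB is 15 dB over -35 dB; at 1.5:1 that becomes 10 dB over, giving -25 dB.
Stage 2: 13 dB above -38 dB, reduced 2:1 to 6.5 dB above → -31.5 dB.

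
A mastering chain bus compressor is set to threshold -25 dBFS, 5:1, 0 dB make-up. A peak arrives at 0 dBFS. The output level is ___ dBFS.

-20 dBFS

Overshoot: 0 − (-25) = 25 dB.
The 25 dB excess becomes 5 dB after 5:1 reduction.
That puts the output at -20 dBFS.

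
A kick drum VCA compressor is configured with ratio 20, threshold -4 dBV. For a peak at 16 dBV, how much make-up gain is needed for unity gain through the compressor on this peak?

19 dB

Without make-up, output = threshold + overshoot/20 = -4 + 1 = -3 dBV.
Gap to target: 19 dB.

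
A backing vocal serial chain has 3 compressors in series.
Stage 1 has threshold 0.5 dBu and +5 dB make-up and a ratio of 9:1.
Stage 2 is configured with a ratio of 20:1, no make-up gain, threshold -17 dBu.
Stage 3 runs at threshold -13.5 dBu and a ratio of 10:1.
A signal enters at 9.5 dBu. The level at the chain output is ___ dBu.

Stage 1: 9.5 dBu is 9 dB over 0.5 dBu; at 9:1 that becomes 1 dB over, giving 1.5 dBu; +5 dB make-up → 6.5 dBu.
Stage 2: 6.5 dBu is 23.5 dB over -17 dBu; at 20:1 that becomes 1.175 dB over, giving -15.825 dBu.
Stage 3: -15.825 dBu ≤ -13.5 dBu, so stage 3 doesn't engage; output -15.825 dBu.

-15.825 dBu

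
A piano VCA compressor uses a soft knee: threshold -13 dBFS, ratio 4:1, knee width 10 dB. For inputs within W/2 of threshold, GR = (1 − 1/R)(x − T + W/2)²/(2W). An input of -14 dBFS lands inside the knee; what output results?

-14.6 dBFS

x − T + W/2 = -14 − (-13) + 5 = 4.
GR = (1 − 1/4) × 4² / 20 = 0.75 × 16 / 20 = 0.6 dB.
Output = -14 − 0.6 = -14.6 dBFS.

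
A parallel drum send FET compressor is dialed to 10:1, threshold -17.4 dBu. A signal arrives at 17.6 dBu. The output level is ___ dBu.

17.6 dBu sits 35 dB over threshold.
At 10:1 the overshoot is divided by 10, leaving 3.5 dB above threshold.
Output = -17.4 + 3.5 = -13.9 dBu.

-13.9 dBu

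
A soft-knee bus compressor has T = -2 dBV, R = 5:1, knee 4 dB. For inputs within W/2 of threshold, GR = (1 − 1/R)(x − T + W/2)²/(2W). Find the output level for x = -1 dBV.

x − T + W/2 = -1 − (-2) + 2 = 3.
GR = (1 − 1/5) × 3² / 8 = 0.8 × 9 / 8 = 0.9 dB.
Output = -1 − 0.9 = -1.9 dBV.

-1.9 dBV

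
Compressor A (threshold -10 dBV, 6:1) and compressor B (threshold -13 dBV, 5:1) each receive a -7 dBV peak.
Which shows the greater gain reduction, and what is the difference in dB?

A: 3 dB over, compressed to 0.5 dB over, so 2.5 dB of GR.
B: 6 dB over, compressed to 1.2 dB over, so 4.8 dB of GR.
Difference: 2.3 dB in favour of B.

B, by 2.3 dB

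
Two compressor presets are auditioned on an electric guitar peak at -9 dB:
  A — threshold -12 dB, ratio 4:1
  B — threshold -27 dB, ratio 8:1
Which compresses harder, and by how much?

B, by 13.5 dB

A: 3 dB over, compressed to 0.75 dB over, so 2.25 dB of GR.
B: 18 dB over, compressed to 2.25 dB over, so 15.75 dB of GR.
Difference: 13.5 dB in favour of B.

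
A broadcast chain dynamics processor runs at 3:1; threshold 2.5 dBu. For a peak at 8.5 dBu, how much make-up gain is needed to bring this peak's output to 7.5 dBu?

Without make-up, output = threshold + overshoot/3 = 2.5 + 2 = 4.5 dBu.
Gap to target: 3 dB.

3 dB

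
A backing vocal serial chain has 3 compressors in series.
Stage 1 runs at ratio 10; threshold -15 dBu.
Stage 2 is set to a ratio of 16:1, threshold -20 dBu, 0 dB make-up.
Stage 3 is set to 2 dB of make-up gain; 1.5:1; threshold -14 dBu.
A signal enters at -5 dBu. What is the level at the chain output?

Stage 1: overshoot 10 dB → 10/10 = 1 dB → -14 dBu.
Stage 2: -14 dBu is 6 dB over -20 dBu; at 16:1 that becomes 0.375 dB over, giving -19.625 dBu.
Stage 3: below threshold (-19.625 ≤ -14); passes unchanged; make-up brings it to -17.625 dBu.

-17.625 dBu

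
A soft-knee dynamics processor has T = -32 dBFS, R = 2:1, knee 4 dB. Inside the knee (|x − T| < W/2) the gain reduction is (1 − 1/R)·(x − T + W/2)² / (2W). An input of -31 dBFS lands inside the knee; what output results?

-31.5625 dBFS

x − T + W/2 = -31 − (-32) + 2 = 3.
GR = (1 − 1/2) × 3² / 8 = 0.5 × 9 / 8 = 0.5625 dB.
Output = -31 − 0.5625 = -31.5625 dBFS.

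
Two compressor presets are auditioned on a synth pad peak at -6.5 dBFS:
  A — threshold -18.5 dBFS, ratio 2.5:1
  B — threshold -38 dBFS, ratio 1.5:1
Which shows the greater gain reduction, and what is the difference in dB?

A: overshoot 12 dB → output overshoot 4.8 dB → GR 7.2 dB.
B: overshoot 31.5 dB → output overshoot 21 dB → GR 10.5 dB.
Difference: 3.3 dB in favour of B.

B, by 3.3 dB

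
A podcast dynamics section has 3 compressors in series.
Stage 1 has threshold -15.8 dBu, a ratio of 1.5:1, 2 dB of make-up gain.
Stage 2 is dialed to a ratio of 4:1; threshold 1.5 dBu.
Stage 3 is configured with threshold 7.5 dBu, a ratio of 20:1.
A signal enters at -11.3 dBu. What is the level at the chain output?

Stage 1: 4.5 dB above -15.8 dBu, reduced 1.5:1 to 3 dB above → -12.8 dBu; +2 dB make-up → -10.8 dBu.
Stage 2: below threshold (-10.8 ≤ 1.5); passes unchanged; output -10.8 dBu.
Stage 3: -10.8 dBu is at or below the 7.5 dBu threshold — no compression; output -10.8 dBu.

-10.8 dBu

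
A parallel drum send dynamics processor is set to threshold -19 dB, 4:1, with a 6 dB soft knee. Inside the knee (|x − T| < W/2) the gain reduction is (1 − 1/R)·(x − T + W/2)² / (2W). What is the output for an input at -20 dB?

-20.25 dB

x − T + W/2 = -20 − (-19) + 3 = 2.
GR = (1 − 1/4) × 2² / 12 = 0.75 × 4 / 12 = 0.25 dB.
Output = -20 − 0.25 = -20.25 dB.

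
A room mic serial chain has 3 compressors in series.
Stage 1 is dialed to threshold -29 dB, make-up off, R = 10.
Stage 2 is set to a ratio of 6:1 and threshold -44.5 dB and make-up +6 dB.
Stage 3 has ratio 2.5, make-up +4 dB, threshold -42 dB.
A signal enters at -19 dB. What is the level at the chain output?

-35.5 dB

Stage 1: -19 dB is 10 dB over -29 dB; at 10:1 that becomes 1 dB over, giving -28 dB.
Stage 2: overshoot 16.5 dB → 16.5/6 = 2.75 dB → -41.75 dB; +6 dB make-up → -35.75 dB.
Stage 3: -35.75 dB is 6.25 dB over -42 dB; at 2.5:1 that becomes 2.5 dB over, giving -39.5 dB; +4 dB make-up → -35.5 dB.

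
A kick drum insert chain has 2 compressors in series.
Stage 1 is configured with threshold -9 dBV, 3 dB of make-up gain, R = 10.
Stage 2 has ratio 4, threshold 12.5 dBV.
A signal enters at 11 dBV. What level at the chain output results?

Stage 1: 20 dB above -9 dBV, reduced 10:1 to 2 dB above → -7 dBV; +3 dB make-up → -4 dBV.
Stage 2: below threshold (-4 ≤ 12.5); passes unchanged; output -4 dBV.

-4 dBV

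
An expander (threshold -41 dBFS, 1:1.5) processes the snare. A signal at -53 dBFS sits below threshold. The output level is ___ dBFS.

-59 dBFS

The input is 12 dB below the -41 dBFS threshold.
A 1:1.5 expander multiplies undershoot by 1.5: 12 × 1.5 = 18 dB below threshold.
Output = -41 − 18 = -59 dBFS.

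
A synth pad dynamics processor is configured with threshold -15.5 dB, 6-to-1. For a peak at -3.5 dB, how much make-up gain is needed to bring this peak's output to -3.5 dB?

Without make-up, output = threshold + overshoot/6 = -15.5 + 2 = -13.5 dB.
Gap to target: 10 dB.

10 dB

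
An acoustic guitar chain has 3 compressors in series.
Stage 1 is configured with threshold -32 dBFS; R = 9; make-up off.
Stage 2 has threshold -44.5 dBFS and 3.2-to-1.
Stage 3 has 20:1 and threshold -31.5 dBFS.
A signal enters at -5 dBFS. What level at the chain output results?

-39.65625 dBFS

Stage 1: -5 dBFS is 27 dB over -32 dBFS; at 9:1 that becomes 3 dB over, giving -29 dBFS.
Stage 2: overshoot 15.5 dB → 15.5/3.2 = 4.84375 dB → -39.65625 dBFS.
Stage 3: -39.65625 dBFS ≤ -31.5 dBFS, so stage 3 doesn't engage; output -39.65625 dBFS.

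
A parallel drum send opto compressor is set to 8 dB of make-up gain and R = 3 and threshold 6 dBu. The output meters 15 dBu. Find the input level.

Before make-up, the level was 15 − 8 = 7 dBu.
Post-compression overshoot = 7 − 6 = 1 dB.
Undo the ratio: input overshoot = 1 × 3 = 3 dB, giving input = 9 dBu.

9 dBu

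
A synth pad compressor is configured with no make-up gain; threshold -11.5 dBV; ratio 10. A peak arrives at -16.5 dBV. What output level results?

-16.5 dBV is 5 dB below the -11.5 dBV threshold, so no gain reduction is applied.
Output = input = -16.5 dBV.

-16.5 dBV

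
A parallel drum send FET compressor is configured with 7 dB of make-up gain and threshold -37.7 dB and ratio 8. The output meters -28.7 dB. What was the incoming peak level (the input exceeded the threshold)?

Before make-up, the level was -28.7 − 7 = -35.7 dB.
That's 2 dB above the -37.7 dB threshold.
Undo the ratio: input overshoot = 2 × 8 = 16 dB, giving input = -21.7 dB.

-21.7 dB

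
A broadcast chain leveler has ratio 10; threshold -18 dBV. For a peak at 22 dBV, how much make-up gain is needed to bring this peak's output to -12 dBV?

Overshoot 40 dB → 40/10 = 4 dB after compression, so the compressed level is -18 + 4 = -14 dBV.
Make-up = target − compressed = -12 − (-14) = 2 dB.

2 dB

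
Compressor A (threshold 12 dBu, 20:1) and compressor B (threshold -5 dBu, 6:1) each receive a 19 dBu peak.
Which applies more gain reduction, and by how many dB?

A: GR = 7 − 7/20 = 6.65 dB.
B: GR = 24 − 24/6 = 20 dB.
B applies 13.35 dB more gain reduction.

B, by 13.35 dB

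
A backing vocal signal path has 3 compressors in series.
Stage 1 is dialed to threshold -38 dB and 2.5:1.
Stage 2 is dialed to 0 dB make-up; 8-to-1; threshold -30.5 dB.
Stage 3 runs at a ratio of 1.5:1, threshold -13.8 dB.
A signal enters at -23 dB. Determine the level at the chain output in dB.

-32 dB

Stage 1: 15 dB above -38 dB, reduced 2.5:1 to 6 dB above → -32 dB.
Stage 2: -32 dB ≤ -30.5 dB, so stage 2 doesn't engage; output -32 dB.
Stage 3: below threshold (-32 ≤ -13.8); passes unchanged; output -32 dB.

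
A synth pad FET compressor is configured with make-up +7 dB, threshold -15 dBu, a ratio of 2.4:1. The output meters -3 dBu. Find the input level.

Stripping the +7 dB make-up gives -10 dBu at the gain stage.
The compressed level sits -10 − (-15) = 5 dB over threshold.
Input overshoot = R × output overshoot = 12 dB → input = -15 + 12 = -3 dBu.

-3 dBu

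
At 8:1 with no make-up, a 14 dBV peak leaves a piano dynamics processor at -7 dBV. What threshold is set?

-10 dBV

Let T be the threshold. Output overshoot = (input overshoot)/R, so -7 − T = (14 − T)/8.
8·(-7 − T) = 14 − T → 7·T = -56 − 14 = -70.
T = -70/7 = -10 dBV.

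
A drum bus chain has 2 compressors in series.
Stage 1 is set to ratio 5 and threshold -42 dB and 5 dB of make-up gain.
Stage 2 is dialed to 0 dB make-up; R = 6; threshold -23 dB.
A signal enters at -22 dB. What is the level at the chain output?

Stage 1: 20 dB above -42 dB, reduced 5:1 to 4 dB above → -38 dB; +5 dB make-up → -33 dB.
Stage 2: -33 dB ≤ -23 dB, so stage 2 doesn't engage; output -33 dB.

-33 dB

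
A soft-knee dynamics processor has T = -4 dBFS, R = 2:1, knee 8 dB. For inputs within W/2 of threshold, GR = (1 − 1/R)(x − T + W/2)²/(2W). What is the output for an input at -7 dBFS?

x − T + W/2 = -7 − (-4) + 4 = 1.
GR = (1 − 1/2) × 1² / 16 = 0.5 × 1 / 16 = 0.03125 dB.
Output = -7 − 0.03125 = -7.03125 dBFS.

-7.03125 dBFS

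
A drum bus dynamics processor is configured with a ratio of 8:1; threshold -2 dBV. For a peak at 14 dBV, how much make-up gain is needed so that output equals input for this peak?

14 dB

The peak compresses to -2 + 16/8 = 0 dBV.
To reach 14 dBV requires 14 − 0 = 14 dB of make-up.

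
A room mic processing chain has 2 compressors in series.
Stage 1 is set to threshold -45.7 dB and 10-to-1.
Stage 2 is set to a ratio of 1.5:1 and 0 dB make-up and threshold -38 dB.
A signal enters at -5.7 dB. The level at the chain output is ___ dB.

Stage 1: 40 dB above -45.7 dB, reduced 10:1 to 4 dB above → -41.7 dB.
Stage 2: -41.7 dB is at or below the -38 dB threshold — no compression; output -41.7 dB.

-41.7 dB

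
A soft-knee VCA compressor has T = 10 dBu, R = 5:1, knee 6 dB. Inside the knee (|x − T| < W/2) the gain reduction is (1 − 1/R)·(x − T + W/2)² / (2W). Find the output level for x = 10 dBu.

x − T + W/2 = 10 − 10 + 3 = 3.
GR = (1 − 1/5) × 3² / 12 = 0.8 × 9 / 12 = 0.6 dB.
Output = 10 − 0.6 = 9.4 dBu.

9.4 dBu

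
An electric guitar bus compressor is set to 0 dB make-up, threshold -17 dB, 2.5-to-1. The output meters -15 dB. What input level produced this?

-12 dB

That's 2 dB above the -17 dB threshold.
Input overshoot = R × output overshoot = 5 dB → input = -17 + 5 = -12 dB.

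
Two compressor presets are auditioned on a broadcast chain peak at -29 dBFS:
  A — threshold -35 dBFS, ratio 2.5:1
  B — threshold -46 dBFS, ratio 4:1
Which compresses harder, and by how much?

A: 6 dB over, compressed to 2.4 dB over, so 3.6 dB of GR.
B: 17 dB over, compressed to 4.25 dB over, so 12.75 dB of GR.
Difference: 9.15 dB in favour of B.

B, by 9.15 dB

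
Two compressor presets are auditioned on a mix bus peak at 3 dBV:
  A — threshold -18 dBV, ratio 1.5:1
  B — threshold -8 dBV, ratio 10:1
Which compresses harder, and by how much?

B, by 2.9 dB

A: 21 dB over, compressed to 14 dB over, so 7 dB of GR.
B: 11 dB over, compressed to 1.1 dB over, so 9.9 dB of GR.
B applies 2.9 dB more gain reduction.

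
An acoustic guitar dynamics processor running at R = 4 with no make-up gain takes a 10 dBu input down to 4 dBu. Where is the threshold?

Gain reduction = 10 − 4 = 6 dB; output overshoot = GR / (R − 1) = 6 / 3 = 2 dB.
Threshold = output − output overshoot = 4 − 2 = 2 dBu.

2 dBu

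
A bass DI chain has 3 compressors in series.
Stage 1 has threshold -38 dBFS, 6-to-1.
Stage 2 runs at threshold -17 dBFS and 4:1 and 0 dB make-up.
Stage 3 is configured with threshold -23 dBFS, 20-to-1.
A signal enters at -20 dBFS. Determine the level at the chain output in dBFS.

-35 dBFS

Stage 1: overshoot 18 dB → 18/6 = 3 dB → -35 dBFS.
Stage 2: below threshold (-35 ≤ -17); passes unchanged; output -35 dBFS.
Stage 3: -35 dBFS ≤ -23 dBFS, so stage 3 doesn't engage; output -35 dBFS.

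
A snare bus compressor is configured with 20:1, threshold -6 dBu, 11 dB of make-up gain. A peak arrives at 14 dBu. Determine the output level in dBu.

6 dBu

14 dBu sits 20 dB over threshold.
20:1 compression reduces that to 20/20 = 1 dB over.
Output = -6 + 1 = -5 dBu; make-up adds 11 dB, giving 6 dBu.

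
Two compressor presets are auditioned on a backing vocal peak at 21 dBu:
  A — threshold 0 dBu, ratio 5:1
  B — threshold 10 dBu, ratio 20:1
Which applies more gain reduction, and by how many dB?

A, by 6.35 dB

A: GR = 21 − 21/5 = 16.8 dB.
B: GR = 11 − 11/20 = 10.45 dB.
A applies 6.35 dB more gain reduction.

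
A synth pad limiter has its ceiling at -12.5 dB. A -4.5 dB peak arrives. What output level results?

-12.5 dB

The limiter clamps the peak to its -12.5 dB ceiling.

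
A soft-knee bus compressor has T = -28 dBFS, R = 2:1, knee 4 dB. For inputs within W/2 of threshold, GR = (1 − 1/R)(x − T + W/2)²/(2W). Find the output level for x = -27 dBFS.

x − T + W/2 = -27 − (-28) + 2 = 3.
GR = (1 − 1/2) × 3² / 8 = 0.5 × 9 / 8 = 0.5625 dB.
Output = -27 − 0.5625 = -27.5625 dBFS.

-27.5625 dBFS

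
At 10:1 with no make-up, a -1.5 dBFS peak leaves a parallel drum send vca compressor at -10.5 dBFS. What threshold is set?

Gain reduction = -1.5 − (-10.5) = 9 dB; output overshoot = GR / (R − 1) = 9 / 9 = 1 dB.
Threshold = output − output overshoot = -10.5 − 1 = -11.5 dBFS.

-11.5 dBFS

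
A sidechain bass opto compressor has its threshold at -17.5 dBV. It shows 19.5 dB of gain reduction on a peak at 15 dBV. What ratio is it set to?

Input overshoot = 15 − (-17.5) = 32.5 dB.
Output overshoot = 32.5 − 19.5 = 13 dB.
Ratio = input overshoot / output overshoot = 32.5 / 13 = 2.5.

2.5:1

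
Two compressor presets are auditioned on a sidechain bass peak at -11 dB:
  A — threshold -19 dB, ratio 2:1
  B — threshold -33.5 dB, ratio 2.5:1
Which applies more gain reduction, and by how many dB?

A: GR = 8 − 8/2 = 4 dB.
B: GR = 22.5 − 22.5/2.5 = 13.5 dB.
B applies 9.5 dB more gain reduction.

B, by 9.5 dB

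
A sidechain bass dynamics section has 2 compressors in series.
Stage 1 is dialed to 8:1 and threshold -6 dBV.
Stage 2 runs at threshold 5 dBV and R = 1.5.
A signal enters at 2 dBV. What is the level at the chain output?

Stage 1: 2 dBV is 8 dB over -6 dBV; at 8:1 that becomes 1 dB over, giving -5 dBV.
Stage 2: below threshold (-5 ≤ 5); passes unchanged; output -5 dBV.

-5 dBV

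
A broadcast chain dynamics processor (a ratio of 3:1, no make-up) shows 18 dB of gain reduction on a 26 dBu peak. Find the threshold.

Let T be the threshold. Output overshoot = (input overshoot)/R, so 8 − T = (26 − T)/3.
3·(8 − T) = 26 − T → 2·T = 24 − 26 = -2.
T = -2/2 = -1 dBu.

-1 dBu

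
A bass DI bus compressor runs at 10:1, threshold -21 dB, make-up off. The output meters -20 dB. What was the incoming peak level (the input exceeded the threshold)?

-11 dB

That's 1 dB above the -21 dB threshold.
Undo the ratio: input overshoot = 1 × 10 = 10 dB, giving input = -11 dB.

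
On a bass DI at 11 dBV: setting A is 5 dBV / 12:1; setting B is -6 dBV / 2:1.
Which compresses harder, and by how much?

B, by 3 dB

A: GR = 6 − 6/12 = 5.5 dB.
B: GR = 17 − 17/2 = 8.5 dB.
B applies 3 dB more gain reduction.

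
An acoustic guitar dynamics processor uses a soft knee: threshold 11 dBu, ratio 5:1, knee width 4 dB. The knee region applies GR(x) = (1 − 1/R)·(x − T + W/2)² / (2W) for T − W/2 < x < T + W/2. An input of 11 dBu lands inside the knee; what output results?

x − T + W/2 = 11 − 11 + 2 = 2.
GR = (1 − 1/5) × 2² / 8 = 0.8 × 4 / 8 = 0.4 dB.
Output = 11 − 0.4 = 10.6 dBu.

10.6 dBu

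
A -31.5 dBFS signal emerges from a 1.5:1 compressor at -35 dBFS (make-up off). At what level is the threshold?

-42 dBFS

Let T be the threshold. Output overshoot = (input overshoot)/R, so -35 − T = (-31.5 − T)/1.5.
1.5·(-35 − T) = -31.5 − T → 0.5·T = -52.5 − (-31.5) = -21.
T = -21/0.5 = -42 dBFS.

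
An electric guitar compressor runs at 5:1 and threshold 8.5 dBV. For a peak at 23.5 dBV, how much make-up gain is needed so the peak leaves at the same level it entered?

12 dB

Without make-up, output = threshold + overshoot/5 = 8.5 + 3 = 11.5 dBV.
Gap to target: 12 dB.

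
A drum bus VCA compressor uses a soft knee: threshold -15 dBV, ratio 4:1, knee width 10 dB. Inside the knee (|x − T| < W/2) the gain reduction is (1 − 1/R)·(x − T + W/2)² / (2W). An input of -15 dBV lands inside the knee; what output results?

-15.9375 dBV

x − T + W/2 = -15 − (-15) + 5 = 5.
GR = (1 − 1/4) × 5² / 20 = 0.75 × 25 / 20 = 0.9375 dB.
Output = -15 − 0.9375 = -15.9375 dBV.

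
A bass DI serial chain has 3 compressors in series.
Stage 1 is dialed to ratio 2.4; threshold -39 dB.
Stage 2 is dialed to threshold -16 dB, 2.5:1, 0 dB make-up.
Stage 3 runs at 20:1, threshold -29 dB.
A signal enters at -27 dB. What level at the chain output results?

-34 dB

Stage 1: overshoot 12 dB → 12/2.4 = 5 dB → -34 dB.
Stage 2: -34 dB is at or below the -16 dB threshold — no compression; output -34 dB.
Stage 3: -34 dB is at or below the -29 dB threshold — no compression; output -34 dB.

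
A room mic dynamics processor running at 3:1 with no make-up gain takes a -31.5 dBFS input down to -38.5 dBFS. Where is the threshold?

-42 dBFS

Let T be the threshold. Output overshoot = (input overshoot)/R, so -38.5 − T = (-31.5 − T)/3.
3·(-38.5 − T) = -31.5 − T → 2·T = -115.5 − (-31.5) = -84.
T = -84/2 = -42 dBFS.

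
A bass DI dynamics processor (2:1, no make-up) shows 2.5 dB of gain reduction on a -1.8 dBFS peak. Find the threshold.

-6.8 dBFS

Input is 5 dB above T (since output overshoot × R = input overshoot: (-4.3 − T)·2 = -1.8 − T gives T = -6.8 dBFS).
Check: -6.8 + (-1.8 − (-6.8))/2 = -6.8 + 2.5 = -4.3 dBFS. ✓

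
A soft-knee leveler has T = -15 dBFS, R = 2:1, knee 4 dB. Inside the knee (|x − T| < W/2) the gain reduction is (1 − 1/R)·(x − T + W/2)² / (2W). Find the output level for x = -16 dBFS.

x − T + W/2 = -16 − (-15) + 2 = 1.
GR = (1 − 1/2) × 1² / 8 = 0.5 × 1 / 8 = 0.0625 dB.
Output = -16 − 0.0625 = -16.0625 dBFS.

-16.0625 dBFS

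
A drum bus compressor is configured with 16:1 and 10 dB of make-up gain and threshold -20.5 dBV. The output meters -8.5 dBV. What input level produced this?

Before make-up, the level was -8.5 − 10 = -18.5 dBV.
Post-compression overshoot = -18.5 − (-20.5) = 2 dB.
Input overshoot = R × output overshoot = 32 dB → input = -20.5 + 32 = 11.5 dBV.

11.5 dBV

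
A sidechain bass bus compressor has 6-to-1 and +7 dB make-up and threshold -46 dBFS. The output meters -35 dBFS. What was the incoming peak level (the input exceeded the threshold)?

-22 dBFS

Remove make-up: -35 − 7 = -42 dBFS.
That's 4 dB above the -46 dBFS threshold.
Undo the ratio: input overshoot = 4 × 6 = 24 dB, giving input = -22 dBFS.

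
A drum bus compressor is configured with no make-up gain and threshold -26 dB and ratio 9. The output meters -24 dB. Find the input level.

Post-compression overshoot = -24 − (-26) = 2 dB.
Before 9:1 compression the overshoot was 2 × 9 = 18 dB, so input = -26 + 18 = -8 dB.

-8 dB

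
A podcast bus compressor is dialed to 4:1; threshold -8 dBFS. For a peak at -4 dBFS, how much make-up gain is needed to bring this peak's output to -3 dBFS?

Without make-up, output = threshold + overshoot/4 = -8 + 1 = -7 dBFS.
Gap to target: 4 dB.

4 dB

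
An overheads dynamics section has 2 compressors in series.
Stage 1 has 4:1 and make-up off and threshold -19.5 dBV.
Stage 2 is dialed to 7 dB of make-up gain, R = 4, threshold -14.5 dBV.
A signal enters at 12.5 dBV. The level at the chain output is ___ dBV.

Stage 1: 12.5 dBV is 32 dB over -19.5 dBV; at 4:1 that becomes 8 dB over, giving -11.5 dBV.
Stage 2: 3 dB above -14.5 dBV, reduced 4:1 to 0.75 dB above → -13.75 dBV; +7 dB make-up → -6.75 dBV.

-6.75 dBV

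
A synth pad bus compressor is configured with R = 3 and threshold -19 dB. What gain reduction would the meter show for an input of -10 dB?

6 dB

The signal is 9 dB above threshold.
At 3:1, output sits 9/3 = 3 dB above threshold.
So the signal is attenuated by 9 − 3 = 6 dB.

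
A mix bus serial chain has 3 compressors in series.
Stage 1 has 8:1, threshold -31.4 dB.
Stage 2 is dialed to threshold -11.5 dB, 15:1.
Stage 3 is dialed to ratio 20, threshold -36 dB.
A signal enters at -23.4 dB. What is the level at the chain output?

Stage 1: overshoot 8 dB → 8/8 = 1 dB → -30.4 dB.
Stage 2: -30.4 dB ≤ -11.5 dB, so stage 2 doesn't engage; output -30.4 dB.
Stage 3: 5.6 dB above -36 dB, reduced 20:1 to 0.28 dB above → -35.72 dB.

-35.72 dB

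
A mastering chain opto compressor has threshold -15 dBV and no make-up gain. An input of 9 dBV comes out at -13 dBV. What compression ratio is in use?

12:1

Input overshoot = 9 − (-15) = 24 dB; output overshoot = -13 − (-15) = 2 dB.
Ratio = 24 / 2 = 12.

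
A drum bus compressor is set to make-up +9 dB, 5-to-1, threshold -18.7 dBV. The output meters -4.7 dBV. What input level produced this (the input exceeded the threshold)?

6.3 dBV

Stripping the +9 dB make-up gives -13.7 dBV at the gain stage.
The compressed level sits -13.7 − (-18.7) = 5 dB over threshold.
Input overshoot = R × output overshoot = 25 dB → input = -18.7 + 25 = 6.3 dBV.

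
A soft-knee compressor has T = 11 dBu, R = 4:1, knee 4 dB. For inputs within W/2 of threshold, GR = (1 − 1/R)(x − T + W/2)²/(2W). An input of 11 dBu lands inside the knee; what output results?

10.625 dBu

x − T + W/2 = 11 − 11 + 2 = 2.
GR = (1 − 1/4) × 2² / 8 = 0.75 × 4 / 8 = 0.375 dB.
Output = 11 − 0.375 = 10.625 dBu.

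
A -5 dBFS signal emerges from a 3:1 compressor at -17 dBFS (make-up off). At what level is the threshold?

Input is 18 dB above T (since output overshoot × R = input overshoot: (-17 − T)·3 = -5 − T gives T = -23 dBFS).
Check: -23 + (-5 − (-23))/3 = -23 + 6 = -17 dBFS. ✓

-23 dBFS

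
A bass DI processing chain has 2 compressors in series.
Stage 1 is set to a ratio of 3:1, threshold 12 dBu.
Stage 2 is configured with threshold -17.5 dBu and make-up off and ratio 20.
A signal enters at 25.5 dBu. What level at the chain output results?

Stage 1: 25.5 dBu is 13.5 dB over 12 dBu; at 3:1 that becomes 4.5 dB over, giving 16.5 dBu.
Stage 2: 16.5 dBu is 34 dB over -17.5 dBu; at 20:1 that becomes 1.7 dB over, giving -15.8 dBu.

-15.8 dBu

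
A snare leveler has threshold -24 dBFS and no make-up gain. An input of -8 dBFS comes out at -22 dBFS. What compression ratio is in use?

8:1

Input overshoot = -8 − (-24) = 16 dB; output overshoot = -22 − (-24) = 2 dB.
Ratio = 16 / 2 = 8.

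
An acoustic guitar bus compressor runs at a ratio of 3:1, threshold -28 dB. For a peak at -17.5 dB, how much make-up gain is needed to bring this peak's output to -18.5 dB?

Without make-up, output = threshold + overshoot/3 = -28 + 3.5 = -24.5 dB.
Gap to target: 6 dB.

6 dB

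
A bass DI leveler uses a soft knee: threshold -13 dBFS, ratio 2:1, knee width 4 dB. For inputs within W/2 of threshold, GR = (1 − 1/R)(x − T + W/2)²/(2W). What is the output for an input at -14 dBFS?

-14.0625 dBFS

x − T + W/2 = -14 − (-13) + 2 = 1.
GR = (1 − 1/2) × 1² / 8 = 0.5 × 1 / 8 = 0.0625 dB.
Output = -14 − 0.0625 = -14.0625 dBFS.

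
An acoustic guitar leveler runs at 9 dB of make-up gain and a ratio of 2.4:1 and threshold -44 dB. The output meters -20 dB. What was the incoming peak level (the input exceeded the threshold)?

-8 dB

Stripping the +9 dB make-up gives -29 dB at the gain stage.
That's 15 dB above the -44 dB threshold.
Before 2.4:1 compression the overshoot was 15 × 2.4 = 36 dB, so input = -44 + 36 = -8 dB.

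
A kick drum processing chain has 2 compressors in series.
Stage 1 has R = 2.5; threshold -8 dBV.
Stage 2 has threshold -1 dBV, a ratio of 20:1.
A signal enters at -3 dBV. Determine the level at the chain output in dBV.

Stage 1: overshoot 5 dB → 5/2.5 = 2 dB → -6 dBV.
Stage 2: -6 dBV ≤ -1 dBV, so stage 2 doesn't engage; output -6 dBV.

-6 dBV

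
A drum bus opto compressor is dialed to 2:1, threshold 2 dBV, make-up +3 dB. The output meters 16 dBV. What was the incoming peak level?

Remove make-up: 16 − 3 = 13 dBV.
That's 11 dB above the 2 dBV threshold.
Input overshoot = R × output overshoot = 22 dB → input = 2 + 22 = 24 dBV.

24 dBV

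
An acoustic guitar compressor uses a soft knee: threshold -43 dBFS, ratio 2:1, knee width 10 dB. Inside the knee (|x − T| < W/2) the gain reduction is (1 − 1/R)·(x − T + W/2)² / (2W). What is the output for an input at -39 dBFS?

x − T + W/2 = -39 − (-43) + 5 = 9.
GR = (1 − 1/2) × 9² / 20 = 0.5 × 81 / 20 = 2.025 dB.
Output = -39 − 2.025 = -41.025 dBFS.

-41.025 dBFS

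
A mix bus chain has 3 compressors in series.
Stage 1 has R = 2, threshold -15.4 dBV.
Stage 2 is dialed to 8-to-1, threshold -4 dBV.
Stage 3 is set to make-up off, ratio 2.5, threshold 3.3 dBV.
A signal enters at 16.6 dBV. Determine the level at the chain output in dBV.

-3.425 dBV

Stage 1: 32 dB above -15.4 dBV, reduced 2:1 to 16 dB above → 0.6 dBV.
Stage 2: 0.6 dBV is 4.6 dB over -4 dBV; at 8:1 that becomes 0.575 dB over, giving -3.425 dBV.
Stage 3: below threshold (-3.425 ≤ 3.3); passes unchanged; output -3.425 dBV.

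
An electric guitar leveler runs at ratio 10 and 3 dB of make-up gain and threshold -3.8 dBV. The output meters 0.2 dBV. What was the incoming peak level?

Stripping the +3 dB make-up gives -2.8 dBV at the gain stage.
That's 1 dB above the -3.8 dBV threshold.
Undo the ratio: input overshoot = 1 × 10 = 10 dB, giving input = 6.2 dBV.

6.2 dBV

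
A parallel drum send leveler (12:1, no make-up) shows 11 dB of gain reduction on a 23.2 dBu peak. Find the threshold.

Let T be the threshold. Output overshoot = (input overshoot)/R, so 12.2 − T = (23.2 − T)/12.
12·(12.2 − T) = 23.2 − T → 11·T = 146.4 − 23.2 = 123.2.
T = 123.2/11 = 11.2 dBu.

11.2 dBu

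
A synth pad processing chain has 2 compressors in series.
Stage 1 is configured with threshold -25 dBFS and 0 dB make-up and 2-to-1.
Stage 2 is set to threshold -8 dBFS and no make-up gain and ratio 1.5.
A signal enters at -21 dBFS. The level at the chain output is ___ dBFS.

Stage 1: 4 dB above -25 dBFS, reduced 2:1 to 2 dB above → -23 dBFS.
Stage 2: -23 dBFS is at or below the -8 dBFS threshold — no compression; output -23 dBFS.

-23 dBFS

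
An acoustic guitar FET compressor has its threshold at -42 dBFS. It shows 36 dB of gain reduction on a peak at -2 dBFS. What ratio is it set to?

10:1

Input overshoot = -2 − (-42) = 40 dB.
Output overshoot = 40 − 36 = 4 dB.
Ratio = input overshoot / output overshoot = 40 / 4 = 10.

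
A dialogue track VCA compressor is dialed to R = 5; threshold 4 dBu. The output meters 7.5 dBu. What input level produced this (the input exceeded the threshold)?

21.5 dBu

Post-compression overshoot = 7.5 − 4 = 3.5 dB.
Undo the ratio: input overshoot = 3.5 × 5 = 17.5 dB, giving input = 21.5 dBu.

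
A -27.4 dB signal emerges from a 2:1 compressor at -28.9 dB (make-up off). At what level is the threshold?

Input is 3 dB above T (since output overshoot × R = input overshoot: (-28.9 − T)·2 = -27.4 − T gives T = -30.4 dB).
Check: -30.4 + (-27.4 − (-30.4))/2 = -30.4 + 1.5 = -28.9 dB. ✓

-30.4 dB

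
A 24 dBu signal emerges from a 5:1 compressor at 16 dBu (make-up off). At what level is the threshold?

Let T be the threshold. Output overshoot = (input overshoot)/R, so 16 − T = (24 − T)/5.
5·(16 − T) = 24 − T → 4·T = 80 − 24 = 56.
T = 56/4 = 14 dBu.

14 dBu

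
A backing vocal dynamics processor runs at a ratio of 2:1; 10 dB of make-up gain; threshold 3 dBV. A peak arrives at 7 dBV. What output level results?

15 dBV

The input is 4 dB above the 3 dBV threshold.
At 2:1 the overshoot is divided by 2, leaving 2 dB above threshold.
That puts the output at 5 dBV; make-up adds 10 dB, giving 15 dBV.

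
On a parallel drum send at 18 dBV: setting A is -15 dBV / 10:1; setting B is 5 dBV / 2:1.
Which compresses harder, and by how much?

A: GR = 33 − 33/10 = 29.7 dB.
B: GR = 13 − 13/2 = 6.5 dB.
A reduces 23.2 dB more.

A, by 23.2 dB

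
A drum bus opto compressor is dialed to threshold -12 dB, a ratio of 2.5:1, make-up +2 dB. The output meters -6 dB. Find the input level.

-2 dB

Remove make-up: -6 − 2 = -8 dB.
The compressed level sits -8 − (-12) = 4 dB over threshold.
Before 2.5:1 compression the overshoot was 4 × 2.5 = 10 dB, so input = -12 + 10 = -2 dB.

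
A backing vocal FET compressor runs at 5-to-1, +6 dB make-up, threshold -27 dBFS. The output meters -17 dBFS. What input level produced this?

-7 dBFS

Stripping the +6 dB make-up gives -23 dBFS at the gain stage.
That's 4 dB above the -27 dBFS threshold.
Before 5:1 compression the overshoot was 4 × 5 = 20 dB, so input = -27 + 20 = -7 dBFS.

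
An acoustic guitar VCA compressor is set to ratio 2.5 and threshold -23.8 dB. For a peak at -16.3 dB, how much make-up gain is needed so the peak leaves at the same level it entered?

The peak compresses to -23.8 + 7.5/2.5 = -20.8 dB.
To reach -16.3 dB requires -16.3 − (-20.8) = 4.5 dB of make-up.

4.5 dB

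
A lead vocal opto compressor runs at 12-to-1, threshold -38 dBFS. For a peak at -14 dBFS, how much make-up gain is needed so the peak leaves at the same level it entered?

Without make-up, output = threshold + overshoot/12 = -38 + 2 = -36 dBFS.
Gap to target: 22 dB.

22 dB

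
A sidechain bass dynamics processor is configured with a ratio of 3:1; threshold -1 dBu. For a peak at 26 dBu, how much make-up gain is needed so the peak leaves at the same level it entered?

The peak compresses to -1 + 27/3 = 8 dBu.
To reach 26 dBu requires 26 − 8 = 18 dB of make-up.

18 dB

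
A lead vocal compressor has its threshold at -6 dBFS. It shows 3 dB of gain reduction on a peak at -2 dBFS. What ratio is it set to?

4:1

Input overshoot = -2 − (-6) = 4 dB.
Output overshoot = 4 − 3 = 1 dB.
Ratio = input overshoot / output overshoot = 4 / 1 = 4.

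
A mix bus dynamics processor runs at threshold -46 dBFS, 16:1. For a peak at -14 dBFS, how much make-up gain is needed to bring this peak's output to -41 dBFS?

Without make-up, output = threshold + overshoot/16 = -46 + 2 = -44 dBFS.
Gap to target: 3 dB.

3 dB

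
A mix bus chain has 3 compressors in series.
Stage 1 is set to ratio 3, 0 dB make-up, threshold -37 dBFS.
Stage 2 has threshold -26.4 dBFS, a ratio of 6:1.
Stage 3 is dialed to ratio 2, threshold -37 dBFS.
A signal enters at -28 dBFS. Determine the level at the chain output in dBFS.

-35.5 dBFS

Stage 1: overshoot 9 dB → 9/3 = 3 dB → -34 dBFS.
Stage 2: -34 dBFS ≤ -26.4 dBFS, so stage 2 doesn't engage; output -34 dBFS.
Stage 3: -34 dBFS is 3 dB over -37 dBFS; at 2:1 that becomes 1.5 dB over, giving -35.5 dBFS.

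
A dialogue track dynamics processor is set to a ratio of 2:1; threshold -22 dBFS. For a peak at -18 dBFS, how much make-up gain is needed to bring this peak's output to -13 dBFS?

7 dB

Without make-up, output = threshold + overshoot/2 = -22 + 2 = -20 dBFS.
Gap to target: 7 dB.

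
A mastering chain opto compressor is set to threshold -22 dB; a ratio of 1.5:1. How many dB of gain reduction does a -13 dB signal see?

The signal is 9 dB above threshold.
After 1.5:1 compression the overshoot becomes 9/1.5 = 6 dB.
Gain reduction = 9 − 6 = 3 dB.

3 dB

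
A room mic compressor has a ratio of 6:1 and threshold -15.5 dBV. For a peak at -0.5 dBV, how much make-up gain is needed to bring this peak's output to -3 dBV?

10 dB

Without make-up, output = threshold + overshoot/6 = -15.5 + 2.5 = -13 dBV.
Gap to target: 10 dB.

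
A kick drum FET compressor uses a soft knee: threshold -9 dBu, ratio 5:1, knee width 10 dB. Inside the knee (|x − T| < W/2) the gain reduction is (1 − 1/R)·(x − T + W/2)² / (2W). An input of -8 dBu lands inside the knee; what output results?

x − T + W/2 = -8 − (-9) + 5 = 6.
GR = (1 − 1/5) × 6² / 20 = 0.8 × 36 / 20 = 1.44 dB.
Output = -8 − 1.44 = -9.44 dBu.

-9.44 dBu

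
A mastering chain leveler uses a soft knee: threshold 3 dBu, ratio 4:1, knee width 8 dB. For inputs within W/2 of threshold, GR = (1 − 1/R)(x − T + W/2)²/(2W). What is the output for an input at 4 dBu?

2.828125 dBu

x − T + W/2 = 4 − 3 + 4 = 5.
GR = (1 − 1/4) × 5² / 16 = 0.75 × 25 / 16 = 1.171875 dB.
Output = 4 − 1.171875 = 2.828125 dBu.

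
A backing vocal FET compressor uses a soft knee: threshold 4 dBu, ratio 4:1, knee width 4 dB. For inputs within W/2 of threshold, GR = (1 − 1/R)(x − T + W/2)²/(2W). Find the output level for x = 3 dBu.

x − T + W/2 = 3 − 4 + 2 = 1.
GR = (1 − 1/4) × 1² / 8 = 0.75 × 1 / 8 = 0.09375 dB.
Output = 3 − 0.09375 = 2.90625 dBu.

2.90625 dBu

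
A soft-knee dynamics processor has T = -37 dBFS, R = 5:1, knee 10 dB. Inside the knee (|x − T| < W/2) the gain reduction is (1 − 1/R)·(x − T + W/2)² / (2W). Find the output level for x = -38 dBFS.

x − T + W/2 = -38 − (-37) + 5 = 4.
GR = (1 − 1/5) × 4² / 20 = 0.8 × 16 / 20 = 0.64 dB.
Output = -38 − 0.64 = -38.64 dBFS.

-38.64 dBFS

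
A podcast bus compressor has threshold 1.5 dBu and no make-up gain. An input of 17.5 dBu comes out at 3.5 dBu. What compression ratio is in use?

8:1

Input overshoot = 17.5 − 1.5 = 16 dB; output overshoot = 3.5 − 1.5 = 2 dB.
Ratio = 16 / 2 = 8.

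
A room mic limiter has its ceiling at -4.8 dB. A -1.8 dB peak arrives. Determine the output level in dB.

-4.8 dB

At ∞:1, everything above -4.8 dB is held at the ceiling.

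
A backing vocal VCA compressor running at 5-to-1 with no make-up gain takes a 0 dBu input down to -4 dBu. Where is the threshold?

Let T be the threshold. Output overshoot = (input overshoot)/R, so -4 − T = (0 − T)/5.
5·(-4 − T) = 0 − T → 4·T = -20 − 0 = -20.
T = -20/4 = -5 dBu.

-5 dBu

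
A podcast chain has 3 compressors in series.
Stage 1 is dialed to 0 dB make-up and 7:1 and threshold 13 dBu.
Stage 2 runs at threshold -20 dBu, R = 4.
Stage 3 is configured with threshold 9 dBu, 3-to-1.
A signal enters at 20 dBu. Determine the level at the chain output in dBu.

-11.5 dBu

Stage 1: 20 dBu is 7 dB over 13 dBu; at 7:1 that becomes 1 dB over, giving 14 dBu.
Stage 2: overshoot 34 dB → 34/4 = 8.5 dB → -11.5 dBu.
Stage 3: -11.5 dBu ≤ 9 dBu, so stage 3 doesn't engage; output -11.5 dBu.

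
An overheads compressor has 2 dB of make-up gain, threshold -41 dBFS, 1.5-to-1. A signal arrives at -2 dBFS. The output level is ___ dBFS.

Overshoot: -2 − (-41) = 39 dB.
1.5:1 compression reduces that to 39/1.5 = 26 dB over.
Output = -41 + 26 = -15 dBFS; make-up adds 2 dB, giving -13 dBFS.

-13 dBFS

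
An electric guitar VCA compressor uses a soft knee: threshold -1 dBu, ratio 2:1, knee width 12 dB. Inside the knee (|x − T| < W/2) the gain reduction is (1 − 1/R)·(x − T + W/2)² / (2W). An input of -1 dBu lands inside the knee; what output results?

-1.75 dBu

x − T + W/2 = -1 − (-1) + 6 = 6.
GR = (1 − 1/2) × 6² / 24 = 0.5 × 36 / 24 = 0.75 dB.
Output = -1 − 0.75 = -1.75 dBu.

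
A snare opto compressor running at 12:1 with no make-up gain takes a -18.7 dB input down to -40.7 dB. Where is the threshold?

Let T be the threshold. Output overshoot = (input overshoot)/R, so -40.7 − T = (-18.7 − T)/12.
12·(-40.7 − T) = -18.7 − T → 11·T = -488.4 − (-18.7) = -469.7.
T = -469.7/11 = -42.7 dB.

-42.7 dB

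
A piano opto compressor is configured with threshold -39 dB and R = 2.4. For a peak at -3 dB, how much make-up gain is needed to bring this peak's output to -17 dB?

Without make-up, output = threshold + overshoot/2.4 = -39 + 15 = -24 dB.
Gap to target: 7 dB.

7 dB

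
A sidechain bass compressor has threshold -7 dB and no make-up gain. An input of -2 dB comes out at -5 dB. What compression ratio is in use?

Input overshoot = -2 − (-7) = 5 dB; output overshoot = -5 − (-7) = 2 dB.
Ratio = 5 / 2 = 2.5.

2.5:1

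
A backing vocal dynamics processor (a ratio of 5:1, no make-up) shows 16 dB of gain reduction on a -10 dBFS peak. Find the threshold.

Input is 20 dB above T (since output overshoot × R = input overshoot: (-26 − T)·5 = -10 − T gives T = -30 dBFS).
Check: -30 + (-10 − (-30))/5 = -30 + 4 = -26 dBFS. ✓

-30 dBFS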